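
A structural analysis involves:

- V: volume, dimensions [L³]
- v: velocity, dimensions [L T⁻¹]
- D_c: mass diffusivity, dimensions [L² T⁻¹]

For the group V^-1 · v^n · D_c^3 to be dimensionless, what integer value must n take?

-3

Balance the L exponent: (1)·n from v, plus −(3) + 3·(2) = 3 from the rest, must sum to zero.
n + 3 = 0, so n = -3.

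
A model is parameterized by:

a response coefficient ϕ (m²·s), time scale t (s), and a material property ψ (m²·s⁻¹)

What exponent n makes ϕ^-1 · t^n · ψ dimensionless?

Balance the T exponent: (1)·n from t, plus −(1) + (-1) = -2 from the rest, must sum to zero.
n − 2 = 0, so n = 2.

2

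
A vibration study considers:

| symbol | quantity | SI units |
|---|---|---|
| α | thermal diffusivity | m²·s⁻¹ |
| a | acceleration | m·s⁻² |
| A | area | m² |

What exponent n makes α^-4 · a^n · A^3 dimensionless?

Balance the L exponent: (1)·n from a, plus −4·(2) + 3·(2) = -2 from the rest, must sum to zero.
n − 2 = 0, so n = 2.

2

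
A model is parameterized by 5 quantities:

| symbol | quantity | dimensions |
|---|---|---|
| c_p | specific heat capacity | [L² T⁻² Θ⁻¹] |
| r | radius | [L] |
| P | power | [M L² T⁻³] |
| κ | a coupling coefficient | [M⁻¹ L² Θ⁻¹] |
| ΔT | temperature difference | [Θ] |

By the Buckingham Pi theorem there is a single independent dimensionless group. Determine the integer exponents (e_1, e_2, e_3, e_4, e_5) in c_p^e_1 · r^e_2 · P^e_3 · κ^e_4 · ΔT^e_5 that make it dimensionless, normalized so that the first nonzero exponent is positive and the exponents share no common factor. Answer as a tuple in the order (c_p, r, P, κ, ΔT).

M: e_1·(0) + e_2·(0) + e_3·(1) + e_4·(-1) + e_5·(0) = 0
L: e_1·(2) + e_2·(1) + e_3·(2) + e_4·(2) + e_5·(0) = 0
T: e_1·(-2) + e_2·(0) + e_3·(-3) + e_4·(0) + e_5·(0) = 0
Θ: e_1·(-1) + e_2·(0) + e_3·(0) + e_4·(-1) + e_5·(1) = 0
Solving this homogeneous linear system for the smallest-integer solution (first nonzero entry positive) gives (3, 2, -2, -2, 1).

(3, 2, -2, -2, 1)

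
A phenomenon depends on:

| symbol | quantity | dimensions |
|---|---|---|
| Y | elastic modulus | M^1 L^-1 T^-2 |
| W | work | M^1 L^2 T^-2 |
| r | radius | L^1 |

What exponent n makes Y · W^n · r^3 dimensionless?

Balance the M exponent: (1)·n from W, plus (1) + 3·(0) = 1 from the rest, must sum to zero.
n + 1 = 0, so n = -1.

-1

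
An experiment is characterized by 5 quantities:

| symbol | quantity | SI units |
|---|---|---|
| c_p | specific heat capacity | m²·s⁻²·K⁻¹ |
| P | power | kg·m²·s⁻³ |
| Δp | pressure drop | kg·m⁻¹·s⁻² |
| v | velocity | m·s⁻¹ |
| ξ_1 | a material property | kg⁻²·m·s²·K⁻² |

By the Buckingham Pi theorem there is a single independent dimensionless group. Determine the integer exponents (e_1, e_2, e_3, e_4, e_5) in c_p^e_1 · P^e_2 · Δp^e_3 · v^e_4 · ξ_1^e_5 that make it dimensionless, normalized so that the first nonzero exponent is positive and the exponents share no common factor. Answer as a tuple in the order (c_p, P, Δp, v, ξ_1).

(4, -3, -1, -1, -2)

M: e_1·(0) + e_2·(1) + e_3·(1) + e_4·(0) + e_5·(-2) = 0
L: e_1·(2) + e_2·(2) + e_3·(-1) + e_4·(1) + e_5·(1) = 0
T: e_1·(-2) + e_2·(-3) + e_3·(-2) + e_4·(-1) + e_5·(2) = 0
Θ: e_1·(-1) + e_2·(0) + e_3·(0) + e_4·(0) + e_5·(-2) = 0
Solving this homogeneous linear system for the smallest-integer solution (first nonzero entry positive) gives (4, -3, -1, -1, -2).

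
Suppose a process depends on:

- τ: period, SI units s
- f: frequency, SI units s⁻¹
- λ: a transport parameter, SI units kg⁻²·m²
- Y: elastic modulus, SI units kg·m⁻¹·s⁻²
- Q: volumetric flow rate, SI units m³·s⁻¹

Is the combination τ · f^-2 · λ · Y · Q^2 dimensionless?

no

Sum the exponent of each base dimension across the product:
  M: [τ]_M − 2·[f]_M + [λ]_M + [Y]_M + 2·[Q]_M = (0) − 2·(0) + (-2) + (1) + 2·(0) = -1
  L: [τ]_L − 2·[f]_L + [λ]_L + [Y]_L + 2·[Q]_L = (0) − 2·(0) + (2) + (-1) + 2·(3) = 7
  T: [τ]_T − 2·[f]_T + [λ]_T + [Y]_T + 2·[Q]_T = (1) − 2·(-1) + (0) + (-2) + 2·(-1) = -1
Net dimensions [M⁻¹ L⁷ T⁻¹] ≠ [1] — not dimensionless.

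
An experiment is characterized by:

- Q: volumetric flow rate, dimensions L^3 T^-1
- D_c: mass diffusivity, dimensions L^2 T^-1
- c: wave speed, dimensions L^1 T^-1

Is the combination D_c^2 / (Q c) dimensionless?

Sum the exponent of each base dimension across the product:
  L: −[Q]_L + 2·[D_c]_L − [c]_L = −(3) + 2·(2) − (1) = 0
  T: −[Q]_T + 2·[D_c]_T − [c]_T = −(-1) + 2·(-1) − (-1) = 0
All base exponents vanish — dimensionless.

yes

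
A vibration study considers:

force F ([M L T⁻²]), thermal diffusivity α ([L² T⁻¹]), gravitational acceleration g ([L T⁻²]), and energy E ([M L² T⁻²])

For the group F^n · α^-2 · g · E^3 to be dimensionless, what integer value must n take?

-3

Balance the M exponent: (1)·n from F, plus −2·(0) + (0) + 3·(1) = 3 from the rest, must sum to zero.
n + 3 = 0, so n = -3.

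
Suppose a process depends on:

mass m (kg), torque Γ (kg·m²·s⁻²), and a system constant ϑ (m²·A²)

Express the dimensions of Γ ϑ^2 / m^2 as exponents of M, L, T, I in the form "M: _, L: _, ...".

M: -1, L: 6, T: -2, I: 4

Collect each base-dimension exponent across the product:
  M: −2·(1) + (1) + 2·(0) = -1
  L: −2·(0) + (2) + 2·(2) = 6
  T: −2·(0) + (-2) + 2·(0) = -2
  I: −2·(0) + (0) + 2·(2) = 4
So the dimensions are [M⁻¹ L⁶ T⁻² I⁴].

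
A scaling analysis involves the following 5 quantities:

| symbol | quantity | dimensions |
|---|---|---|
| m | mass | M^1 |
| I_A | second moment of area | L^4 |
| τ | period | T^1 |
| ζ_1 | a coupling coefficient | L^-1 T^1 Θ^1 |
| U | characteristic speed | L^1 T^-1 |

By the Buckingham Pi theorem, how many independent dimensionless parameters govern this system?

There are 5 variables and 4 base dimensions (M, L, T, Θ).
The dimension matrix has rank 4.
Independent dimensionless groups: 5 − 4 = 1.

1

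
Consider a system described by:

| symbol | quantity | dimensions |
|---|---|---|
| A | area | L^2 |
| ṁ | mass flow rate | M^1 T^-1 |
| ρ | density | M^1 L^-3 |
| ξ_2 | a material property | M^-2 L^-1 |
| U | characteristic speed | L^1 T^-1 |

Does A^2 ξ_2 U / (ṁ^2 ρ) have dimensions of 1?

no

Sum the exponent of each base dimension across the product:
  M: 2·[A]_M − 2·[ṁ]_M − [ρ]_M + [ξ_2]_M + [U]_M = 2·(0) − 2·(1) − (1) + (-2) + (0) = -5
  L: 2·[A]_L − 2·[ṁ]_L − [ρ]_L + [ξ_2]_L + [U]_L = 2·(2) − 2·(0) − (-3) + (-1) + (1) = 7
  T: 2·[A]_T − 2·[ṁ]_T − [ρ]_T + [ξ_2]_T + [U]_T = 2·(0) − 2·(-1) − (0) + (0) + (-1) = 1
Net dimensions [M⁻⁵ L⁷ T] ≠ [1] — not dimensionless.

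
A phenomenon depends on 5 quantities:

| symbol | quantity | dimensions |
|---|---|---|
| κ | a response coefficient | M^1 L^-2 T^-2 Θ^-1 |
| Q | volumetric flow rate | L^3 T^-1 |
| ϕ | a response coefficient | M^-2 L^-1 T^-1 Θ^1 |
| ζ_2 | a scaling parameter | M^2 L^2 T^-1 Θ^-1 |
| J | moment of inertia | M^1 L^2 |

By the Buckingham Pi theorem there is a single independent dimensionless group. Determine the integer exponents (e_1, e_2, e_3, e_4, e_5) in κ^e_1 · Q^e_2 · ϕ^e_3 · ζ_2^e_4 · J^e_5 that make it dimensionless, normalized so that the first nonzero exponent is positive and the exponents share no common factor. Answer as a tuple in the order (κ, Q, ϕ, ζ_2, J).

M: e_1·(1) + e_2·(0) + e_3·(-2) + e_4·(2) + e_5·(1) = 0
L: e_1·(-2) + e_2·(3) + e_3·(-1) + e_4·(2) + e_5·(2) = 0
T: e_1·(-2) + e_2·(-1) + e_3·(-1) + e_4·(-1) + e_5·(0) = 0
Θ: e_1·(-1) + e_2·(0) + e_3·(1) + e_4·(-1) + e_5·(0) = 0
Solving this homogeneous linear system for the smallest-integer solution (first nonzero entry positive) gives (1, 1, -1, -2, 1).

(1, 1, -1, -2, 1)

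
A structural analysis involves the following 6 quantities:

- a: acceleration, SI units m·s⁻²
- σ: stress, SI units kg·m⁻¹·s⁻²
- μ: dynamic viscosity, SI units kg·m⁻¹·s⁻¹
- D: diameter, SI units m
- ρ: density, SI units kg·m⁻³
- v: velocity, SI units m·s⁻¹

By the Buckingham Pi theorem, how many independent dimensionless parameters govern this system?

3

There are 6 variables and 3 base dimensions (M, L, T).
The dimension matrix has rank 3.
Independent dimensionless groups: 6 − 3 = 3.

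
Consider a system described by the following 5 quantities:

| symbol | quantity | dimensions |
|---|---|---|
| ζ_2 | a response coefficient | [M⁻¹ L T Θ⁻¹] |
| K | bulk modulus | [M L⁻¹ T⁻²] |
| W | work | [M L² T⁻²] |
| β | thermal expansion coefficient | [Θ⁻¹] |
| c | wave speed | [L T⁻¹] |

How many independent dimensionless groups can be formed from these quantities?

1

There are 5 variables and 4 base dimensions (M, L, T, Θ).
The dimension matrix has rank 4.
Independent dimensionless groups: 5 − 4 = 1.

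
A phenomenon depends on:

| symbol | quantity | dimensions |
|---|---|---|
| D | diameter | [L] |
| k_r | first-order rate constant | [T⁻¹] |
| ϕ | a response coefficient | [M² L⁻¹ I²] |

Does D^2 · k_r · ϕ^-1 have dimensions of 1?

no

Sum the exponent of each base dimension across the product:
  M: 2·[D]_M + [k_r]_M − [ϕ]_M = 2·(0) + (0) − (2) = -2
  L: 2·[D]_L + [k_r]_L − [ϕ]_L = 2·(1) + (0) − (-1) = 3
  T: 2·[D]_T + [k_r]_T − [ϕ]_T = 2·(0) + (-1) − (0) = -1
  I: 2·[D]_I + [k_r]_I − [ϕ]_I = 2·(0) + (0) − (2) = -2
Net dimensions [M⁻² L³ T⁻¹ I⁻²] ≠ [1] — not dimensionless.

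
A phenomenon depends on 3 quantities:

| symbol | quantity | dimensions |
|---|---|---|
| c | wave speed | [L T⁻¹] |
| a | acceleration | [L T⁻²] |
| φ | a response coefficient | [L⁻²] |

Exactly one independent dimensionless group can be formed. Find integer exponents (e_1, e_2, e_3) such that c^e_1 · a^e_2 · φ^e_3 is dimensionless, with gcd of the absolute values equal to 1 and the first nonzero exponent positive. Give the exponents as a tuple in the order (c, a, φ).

L: e_1·(1) + e_2·(1) + e_3·(-2) = 0
T: e_1·(-1) + e_2·(-2) + e_3·(0) = 0
Solving this homogeneous linear system for the smallest-integer solution (first nonzero entry positive) gives (4, -2, 1).

(4, -2, 1)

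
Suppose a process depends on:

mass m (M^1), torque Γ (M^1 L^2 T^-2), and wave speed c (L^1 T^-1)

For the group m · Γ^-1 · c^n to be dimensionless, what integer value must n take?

2

Balance the L exponent: (1)·n from c, plus (0) − (2) = -2 from the rest, must sum to zero.
n − 2 = 0, so n = 2.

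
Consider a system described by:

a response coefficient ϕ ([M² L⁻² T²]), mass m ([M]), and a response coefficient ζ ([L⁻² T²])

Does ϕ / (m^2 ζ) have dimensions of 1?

yes

Sum the exponent of each base dimension across the product:
  M: [ϕ]_M − 2·[m]_M − [ζ]_M = (2) − 2·(1) − (0) = 0
  L: [ϕ]_L − 2·[m]_L − [ζ]_L = (-2) − 2·(0) − (-2) = 0
  T: [ϕ]_T − 2·[m]_T − [ζ]_T = (2) − 2·(0) − (2) = 0
All base exponents vanish — dimensionless.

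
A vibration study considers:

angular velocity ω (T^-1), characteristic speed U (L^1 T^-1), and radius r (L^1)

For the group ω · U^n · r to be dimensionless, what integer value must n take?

Balance the L exponent: (1)·n from U, plus (0) + (1) = 1 from the rest, must sum to zero.
n + 1 = 0, so n = -1.

-1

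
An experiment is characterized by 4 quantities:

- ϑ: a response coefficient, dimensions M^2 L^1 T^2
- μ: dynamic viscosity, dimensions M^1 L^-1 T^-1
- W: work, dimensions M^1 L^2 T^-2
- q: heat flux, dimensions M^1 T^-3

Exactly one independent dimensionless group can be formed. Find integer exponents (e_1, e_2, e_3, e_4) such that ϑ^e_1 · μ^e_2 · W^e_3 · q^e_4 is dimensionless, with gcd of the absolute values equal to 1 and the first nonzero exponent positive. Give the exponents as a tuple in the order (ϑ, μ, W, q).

M: e_1·(2) + e_2·(1) + e_3·(1) + e_4·(1) = 0
L: e_1·(1) + e_2·(-1) + e_3·(2) + e_4·(0) = 0
T: e_1·(2) + e_2·(-1) + e_3·(-2) + e_4·(-3) = 0
Solving this homogeneous linear system for the smallest-integer solution (first nonzero entry positive) gives (1, -3, -2, 3).

(1, -3, -2, 3)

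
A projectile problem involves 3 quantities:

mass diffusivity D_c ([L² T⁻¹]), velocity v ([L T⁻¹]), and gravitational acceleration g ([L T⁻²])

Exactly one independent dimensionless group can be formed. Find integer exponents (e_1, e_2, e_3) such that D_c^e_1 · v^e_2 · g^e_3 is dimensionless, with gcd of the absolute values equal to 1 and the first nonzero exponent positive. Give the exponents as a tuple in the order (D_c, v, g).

L: e_1·(2) + e_2·(1) + e_3·(1) = 0
T: e_1·(-1) + e_2·(-1) + e_3·(-2) = 0
Solving this homogeneous linear system for the smallest-integer solution (first nonzero entry positive) gives (1, -3, 1).

(1, -3, 1)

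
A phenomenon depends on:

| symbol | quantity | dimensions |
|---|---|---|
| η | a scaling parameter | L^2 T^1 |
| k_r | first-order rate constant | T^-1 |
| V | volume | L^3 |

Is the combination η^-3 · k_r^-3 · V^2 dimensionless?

Sum the exponent of each base dimension across the product:
  L: −3·[η]_L − 3·[k_r]_L + 2·[V]_L = −3·(2) − 3·(0) + 2·(3) = 0
  T: −3·[η]_T − 3·[k_r]_T + 2·[V]_T = −3·(1) − 3·(-1) + 2·(0) = 0
All base exponents vanish — dimensionless.

yes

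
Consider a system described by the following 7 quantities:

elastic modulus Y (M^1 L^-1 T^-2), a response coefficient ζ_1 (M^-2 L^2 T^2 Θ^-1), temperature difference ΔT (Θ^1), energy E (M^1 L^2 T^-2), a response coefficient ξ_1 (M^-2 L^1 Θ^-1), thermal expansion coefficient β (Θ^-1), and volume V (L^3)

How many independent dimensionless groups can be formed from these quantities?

There are 7 variables and 4 base dimensions (M, L, T, Θ).
The dimension matrix has rank 4.
Independent dimensionless groups: 7 − 4 = 3.

3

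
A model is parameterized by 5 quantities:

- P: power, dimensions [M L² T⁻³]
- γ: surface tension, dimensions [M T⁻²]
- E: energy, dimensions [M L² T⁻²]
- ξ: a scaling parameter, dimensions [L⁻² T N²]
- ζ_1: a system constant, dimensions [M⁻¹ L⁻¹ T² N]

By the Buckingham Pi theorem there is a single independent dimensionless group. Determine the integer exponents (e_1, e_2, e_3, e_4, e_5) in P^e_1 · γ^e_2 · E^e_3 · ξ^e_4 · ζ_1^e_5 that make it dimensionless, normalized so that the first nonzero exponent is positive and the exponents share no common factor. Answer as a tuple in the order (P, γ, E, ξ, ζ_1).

(1, -2, -1, 1, -2)

M: e_1·(1) + e_2·(1) + e_3·(1) + e_4·(0) + e_5·(-1) = 0
L: e_1·(2) + e_2·(0) + e_3·(2) + e_4·(-2) + e_5·(-1) = 0
T: e_1·(-3) + e_2·(-2) + e_3·(-2) + e_4·(1) + e_5·(2) = 0
N: e_1·(0) + e_2·(0) + e_3·(0) + e_4·(2) + e_5·(1) = 0
Solving this homogeneous linear system for the smallest-integer solution (first nonzero entry positive) gives (1, -2, -1, 1, -2).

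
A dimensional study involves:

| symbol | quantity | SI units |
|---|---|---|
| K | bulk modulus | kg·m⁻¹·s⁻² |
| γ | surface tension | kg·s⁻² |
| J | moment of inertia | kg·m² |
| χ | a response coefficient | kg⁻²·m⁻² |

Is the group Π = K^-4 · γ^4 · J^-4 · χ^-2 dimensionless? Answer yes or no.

yes

Sum the exponent of each base dimension across the product:
  M: −4·[K]_M + 4·[γ]_M − 4·[J]_M − 2·[χ]_M = −4·(1) + 4·(1) − 4·(1) − 2·(-2) = 0
  L: −4·[K]_L + 4·[γ]_L − 4·[J]_L − 2·[χ]_L = −4·(-1) + 4·(0) − 4·(2) − 2·(-2) = 0
  T: −4·[K]_T + 4·[γ]_T − 4·[J]_T − 2·[χ]_T = −4·(-2) + 4·(-2) − 4·(0) − 2·(0) = 0
All base exponents vanish — dimensionless.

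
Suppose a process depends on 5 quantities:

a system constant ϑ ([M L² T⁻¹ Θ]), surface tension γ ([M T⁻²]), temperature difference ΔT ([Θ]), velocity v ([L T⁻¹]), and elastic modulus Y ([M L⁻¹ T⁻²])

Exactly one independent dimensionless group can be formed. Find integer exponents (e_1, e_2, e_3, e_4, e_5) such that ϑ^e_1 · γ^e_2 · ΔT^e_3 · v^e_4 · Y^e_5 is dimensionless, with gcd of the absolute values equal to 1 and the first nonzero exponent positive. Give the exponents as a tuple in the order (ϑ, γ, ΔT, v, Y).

(1, -4, -1, 1, 3)

M: e_1·(1) + e_2·(1) + e_3·(0) + e_4·(0) + e_5·(1) = 0
L: e_1·(2) + e_2·(0) + e_3·(0) + e_4·(1) + e_5·(-1) = 0
T: e_1·(-1) + e_2·(-2) + e_3·(0) + e_4·(-1) + e_5·(-2) = 0
Θ: e_1·(1) + e_2·(0) + e_3·(1) + e_4·(0) + e_5·(0) = 0
Solving this homogeneous linear system for the smallest-integer solution (first nonzero entry positive) gives (1, -4, -1, 1, 3).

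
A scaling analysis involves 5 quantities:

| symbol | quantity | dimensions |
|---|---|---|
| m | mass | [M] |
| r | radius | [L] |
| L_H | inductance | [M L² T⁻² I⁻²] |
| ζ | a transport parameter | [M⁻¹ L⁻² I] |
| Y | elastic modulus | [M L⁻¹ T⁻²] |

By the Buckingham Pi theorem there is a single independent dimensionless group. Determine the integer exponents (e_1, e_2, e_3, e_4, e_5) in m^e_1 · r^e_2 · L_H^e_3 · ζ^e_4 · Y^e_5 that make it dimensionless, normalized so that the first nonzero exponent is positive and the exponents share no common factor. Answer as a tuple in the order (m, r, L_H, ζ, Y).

M: e_1·(1) + e_2·(0) + e_3·(1) + e_4·(-1) + e_5·(1) = 0
L: e_1·(0) + e_2·(1) + e_3·(2) + e_4·(-2) + e_5·(-1) = 0
T: e_1·(0) + e_2·(0) + e_3·(-2) + e_4·(0) + e_5·(-2) = 0
I: e_1·(0) + e_2·(0) + e_3·(-2) + e_4·(1) + e_5·(0) = 0
Solving this homogeneous linear system for the smallest-integer solution (first nonzero entry positive) gives (2, 1, 1, 2, -1).

(2, 1, 1, 2, -1)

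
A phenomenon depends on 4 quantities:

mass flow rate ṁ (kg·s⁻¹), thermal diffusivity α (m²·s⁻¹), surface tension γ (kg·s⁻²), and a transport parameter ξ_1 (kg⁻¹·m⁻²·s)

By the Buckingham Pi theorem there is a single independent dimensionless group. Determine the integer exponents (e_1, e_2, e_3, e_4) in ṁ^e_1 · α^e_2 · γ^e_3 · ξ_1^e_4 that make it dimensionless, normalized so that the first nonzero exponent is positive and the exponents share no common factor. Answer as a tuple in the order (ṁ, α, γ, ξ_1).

M: e_1·(1) + e_2·(0) + e_3·(1) + e_4·(-1) = 0
L: e_1·(0) + e_2·(2) + e_3·(0) + e_4·(-2) = 0
T: e_1·(-1) + e_2·(-1) + e_3·(-2) + e_4·(1) = 0
Solving this homogeneous linear system for the smallest-integer solution (first nonzero entry positive) gives (2, 1, -1, 1).

(2, 1, -1, 1)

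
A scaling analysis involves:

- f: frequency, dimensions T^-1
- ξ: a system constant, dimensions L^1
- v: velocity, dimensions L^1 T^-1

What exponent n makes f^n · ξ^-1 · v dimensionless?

-1

Balance the T exponent: (-1)·n from f, plus −(0) + (-1) = -1 from the rest, must sum to zero.
−n − 1 = 0, so n = -1.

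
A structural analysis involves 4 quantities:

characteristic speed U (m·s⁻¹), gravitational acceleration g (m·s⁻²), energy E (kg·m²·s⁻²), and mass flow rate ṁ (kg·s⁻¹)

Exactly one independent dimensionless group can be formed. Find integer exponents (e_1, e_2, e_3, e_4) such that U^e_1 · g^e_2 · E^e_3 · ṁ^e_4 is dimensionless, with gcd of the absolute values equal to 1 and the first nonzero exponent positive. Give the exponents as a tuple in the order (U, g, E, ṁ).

M: e_1·(0) + e_2·(0) + e_3·(1) + e_4·(1) = 0
L: e_1·(1) + e_2·(1) + e_3·(2) + e_4·(0) = 0
T: e_1·(-1) + e_2·(-2) + e_3·(-2) + e_4·(-1) = 0
Solving this homogeneous linear system for the smallest-integer solution (first nonzero entry positive) gives (3, -1, -1, 1).

(3, -1, -1, 1)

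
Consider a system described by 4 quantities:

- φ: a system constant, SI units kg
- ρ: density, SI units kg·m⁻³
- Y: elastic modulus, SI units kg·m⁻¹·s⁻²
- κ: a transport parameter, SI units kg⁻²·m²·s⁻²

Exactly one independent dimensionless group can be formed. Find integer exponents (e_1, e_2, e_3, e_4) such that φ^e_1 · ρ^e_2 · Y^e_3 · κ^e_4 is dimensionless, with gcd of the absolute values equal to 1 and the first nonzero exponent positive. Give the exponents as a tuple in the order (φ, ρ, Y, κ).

(2, 1, -1, 1)

M: e_1·(1) + e_2·(1) + e_3·(1) + e_4·(-2) = 0
L: e_1·(0) + e_2·(-3) + e_3·(-1) + e_4·(2) = 0
T: e_1·(0) + e_2·(0) + e_3·(-2) + e_4·(-2) = 0
Solving this homogeneous linear system for the smallest-integer solution (first nonzero entry positive) gives (2, 1, -1, 1).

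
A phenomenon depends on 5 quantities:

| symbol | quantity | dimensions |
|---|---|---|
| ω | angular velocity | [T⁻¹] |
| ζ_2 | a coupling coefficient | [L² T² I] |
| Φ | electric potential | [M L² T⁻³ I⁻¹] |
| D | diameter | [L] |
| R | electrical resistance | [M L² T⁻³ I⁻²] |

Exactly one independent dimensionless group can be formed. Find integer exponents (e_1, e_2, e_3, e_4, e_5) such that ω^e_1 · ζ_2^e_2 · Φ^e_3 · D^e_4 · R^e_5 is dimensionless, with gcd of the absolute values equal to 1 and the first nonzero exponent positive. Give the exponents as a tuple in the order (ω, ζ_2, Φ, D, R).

M: e_1·(0) + e_2·(0) + e_3·(1) + e_4·(0) + e_5·(1) = 0
L: e_1·(0) + e_2·(2) + e_3·(2) + e_4·(1) + e_5·(2) = 0
T: e_1·(-1) + e_2·(2) + e_3·(-3) + e_4·(0) + e_5·(-3) = 0
I: e_1·(0) + e_2·(1) + e_3·(-1) + e_4·(0) + e_5·(-2) = 0
Solving this homogeneous linear system for the smallest-integer solution (first nonzero entry positive) gives (2, 1, -1, -2, 1).

(2, 1, -1, -2, 1)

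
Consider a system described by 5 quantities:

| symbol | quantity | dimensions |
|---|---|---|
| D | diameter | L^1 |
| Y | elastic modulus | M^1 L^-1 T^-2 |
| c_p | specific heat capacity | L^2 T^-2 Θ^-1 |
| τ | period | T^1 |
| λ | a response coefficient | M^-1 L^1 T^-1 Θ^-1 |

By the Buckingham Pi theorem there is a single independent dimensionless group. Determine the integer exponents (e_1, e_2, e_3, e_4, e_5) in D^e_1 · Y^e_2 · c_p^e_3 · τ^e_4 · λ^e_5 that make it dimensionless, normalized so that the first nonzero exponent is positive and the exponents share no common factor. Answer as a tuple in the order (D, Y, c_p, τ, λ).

M: e_1·(0) + e_2·(1) + e_3·(0) + e_4·(0) + e_5·(-1) = 0
L: e_1·(1) + e_2·(-1) + e_3·(2) + e_4·(0) + e_5·(1) = 0
T: e_1·(0) + e_2·(-2) + e_3·(-2) + e_4·(1) + e_5·(-1) = 0
Θ: e_1·(0) + e_2·(0) + e_3·(-1) + e_4·(0) + e_5·(-1) = 0
Solving this homogeneous linear system for the smallest-integer solution (first nonzero entry positive) gives (2, 1, -1, 1, 1).

(2, 1, -1, 1, 1)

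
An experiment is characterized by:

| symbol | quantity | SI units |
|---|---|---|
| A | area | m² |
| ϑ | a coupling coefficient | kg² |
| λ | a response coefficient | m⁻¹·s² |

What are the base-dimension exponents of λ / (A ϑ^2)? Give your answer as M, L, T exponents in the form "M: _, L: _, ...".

M: -4, L: -3, T: 2

Collect each base-dimension exponent across the product:
  M: −(0) − 2·(2) + (0) = -4
  L: −(2) − 2·(0) + (-1) = -3
  T: −(0) − 2·(0) + (2) = 2
So the dimensions are [M⁻⁴ L⁻³ T²].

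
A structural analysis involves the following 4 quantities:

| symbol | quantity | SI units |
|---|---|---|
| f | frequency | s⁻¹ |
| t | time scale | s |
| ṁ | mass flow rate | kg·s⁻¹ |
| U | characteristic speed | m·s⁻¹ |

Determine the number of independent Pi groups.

1

There are 4 variables and 3 base dimensions (M, L, T).
The dimension matrix has rank 3.
Independent dimensionless groups: 4 − 3 = 1.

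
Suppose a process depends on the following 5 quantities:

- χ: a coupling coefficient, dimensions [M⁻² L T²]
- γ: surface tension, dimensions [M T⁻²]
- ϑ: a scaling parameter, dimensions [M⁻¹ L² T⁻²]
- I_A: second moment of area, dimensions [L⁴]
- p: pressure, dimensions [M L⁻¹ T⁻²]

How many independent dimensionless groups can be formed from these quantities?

2

There are 5 variables and 3 base dimensions (M, L, T).
The dimension matrix has rank 3.
Independent dimensionless groups: 5 − 3 = 2.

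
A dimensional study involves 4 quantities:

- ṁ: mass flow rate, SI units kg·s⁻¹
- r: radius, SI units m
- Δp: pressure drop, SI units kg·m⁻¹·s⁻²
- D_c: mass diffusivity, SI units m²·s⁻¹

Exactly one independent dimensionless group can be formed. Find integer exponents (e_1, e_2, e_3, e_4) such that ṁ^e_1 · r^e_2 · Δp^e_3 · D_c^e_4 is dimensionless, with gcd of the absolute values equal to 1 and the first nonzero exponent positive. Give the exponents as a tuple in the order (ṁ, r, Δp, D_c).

M: e_1·(1) + e_2·(0) + e_3·(1) + e_4·(0) = 0
L: e_1·(0) + e_2·(1) + e_3·(-1) + e_4·(2) = 0
T: e_1·(-1) + e_2·(0) + e_3·(-2) + e_4·(-1) = 0
Solving this homogeneous linear system for the smallest-integer solution (first nonzero entry positive) gives (1, -3, -1, 1).

(1, -3, -1, 1)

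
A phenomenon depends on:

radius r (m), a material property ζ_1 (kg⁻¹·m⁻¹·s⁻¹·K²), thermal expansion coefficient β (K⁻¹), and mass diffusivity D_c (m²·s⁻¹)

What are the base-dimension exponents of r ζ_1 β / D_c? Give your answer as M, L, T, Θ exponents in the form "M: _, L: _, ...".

Collect each base-dimension exponent across the product:
  M: (0) + (-1) + (0) − (0) = -1
  L: (1) + (-1) + (0) − (2) = -2
  T: (0) + (-1) + (0) − (-1) = 0
  Θ: (0) + (2) + (-1) − (0) = 1
So the dimensions are [M⁻¹ L⁻² Θ].

M: -1, L: -2, T: 0, Θ: 1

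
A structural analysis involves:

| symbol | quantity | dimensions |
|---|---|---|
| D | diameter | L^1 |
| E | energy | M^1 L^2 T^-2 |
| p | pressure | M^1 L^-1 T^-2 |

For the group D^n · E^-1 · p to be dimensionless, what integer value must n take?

Balance the L exponent: (1)·n from D, plus −(2) + (-1) = -3 from the rest, must sum to zero.
n − 3 = 0, so n = 3.

3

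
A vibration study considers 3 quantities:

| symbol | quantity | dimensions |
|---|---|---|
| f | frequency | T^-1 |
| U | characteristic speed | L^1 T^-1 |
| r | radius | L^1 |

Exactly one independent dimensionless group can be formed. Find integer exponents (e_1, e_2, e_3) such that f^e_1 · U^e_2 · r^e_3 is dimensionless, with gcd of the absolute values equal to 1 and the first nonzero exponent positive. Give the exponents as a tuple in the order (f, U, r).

(1, -1, 1)

L: e_1·(0) + e_2·(1) + e_3·(1) = 0
T: e_1·(-1) + e_2·(-1) + e_3·(0) = 0
Solving this homogeneous linear system for the smallest-integer solution (first nonzero entry positive) gives (1, -1, 1).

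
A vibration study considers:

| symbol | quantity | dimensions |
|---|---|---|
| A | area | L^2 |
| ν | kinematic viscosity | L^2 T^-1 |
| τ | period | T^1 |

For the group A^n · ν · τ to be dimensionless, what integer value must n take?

Balance the L exponent: (2)·n from A, plus (2) + (0) = 2 from the rest, must sum to zero.
2n + 2 = 0, so n = -1.

-1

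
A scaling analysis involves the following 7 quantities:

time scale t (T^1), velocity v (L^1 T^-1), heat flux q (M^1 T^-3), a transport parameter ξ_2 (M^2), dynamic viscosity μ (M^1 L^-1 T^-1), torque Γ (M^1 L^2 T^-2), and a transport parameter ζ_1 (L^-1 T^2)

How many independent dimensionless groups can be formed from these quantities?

There are 7 variables and 3 base dimensions (M, L, T).
The dimension matrix has rank 3.
Independent dimensionless groups: 7 − 3 = 4.

4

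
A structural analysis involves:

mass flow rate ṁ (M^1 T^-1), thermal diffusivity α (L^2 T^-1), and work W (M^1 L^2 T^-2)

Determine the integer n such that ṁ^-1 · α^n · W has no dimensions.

-1

Balance the L exponent: (2)·n from α, plus −(0) + (2) = 2 from the rest, must sum to zero.
2n + 2 = 0, so n = -1.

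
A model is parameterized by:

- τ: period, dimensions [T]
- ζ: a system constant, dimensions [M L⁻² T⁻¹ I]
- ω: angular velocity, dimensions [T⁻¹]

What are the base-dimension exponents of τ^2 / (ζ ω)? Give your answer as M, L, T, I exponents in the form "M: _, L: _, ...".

M: -1, L: 2, T: 4, I: -1

Collect each base-dimension exponent across the product:
  M: 2·(0) − (1) − (0) = -1
  L: 2·(0) − (-2) − (0) = 2
  T: 2·(1) − (-1) − (-1) = 4
  I: 2·(0) − (1) − (0) = -1
So the dimensions are [M⁻¹ L² T⁴ I⁻¹].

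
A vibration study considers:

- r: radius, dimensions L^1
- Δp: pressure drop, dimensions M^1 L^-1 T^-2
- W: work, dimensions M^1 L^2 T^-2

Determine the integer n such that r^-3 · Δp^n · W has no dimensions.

-1

Balance the M exponent: (1)·n from Δp, plus −3·(0) + (1) = 1 from the rest, must sum to zero.
n + 1 = 0, so n = -1.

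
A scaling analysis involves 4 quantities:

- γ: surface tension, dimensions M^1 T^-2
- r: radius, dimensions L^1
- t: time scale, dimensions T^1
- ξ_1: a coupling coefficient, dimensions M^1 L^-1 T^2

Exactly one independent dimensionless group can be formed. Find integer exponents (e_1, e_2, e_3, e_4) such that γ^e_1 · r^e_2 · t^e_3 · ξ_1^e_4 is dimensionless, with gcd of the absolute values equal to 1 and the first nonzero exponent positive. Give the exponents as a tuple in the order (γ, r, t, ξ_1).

M: e_1·(1) + e_2·(0) + e_3·(0) + e_4·(1) = 0
L: e_1·(0) + e_2·(1) + e_3·(0) + e_4·(-1) = 0
T: e_1·(-2) + e_2·(0) + e_3·(1) + e_4·(2) = 0
Solving this homogeneous linear system for the smallest-integer solution (first nonzero entry positive) gives (1, -1, 4, -1).

(1, -1, 4, -1)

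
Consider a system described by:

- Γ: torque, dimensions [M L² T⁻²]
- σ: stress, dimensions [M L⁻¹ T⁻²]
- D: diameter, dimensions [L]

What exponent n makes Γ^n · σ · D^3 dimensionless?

-1

Balance the M exponent: (1)·n from Γ, plus (1) + 3·(0) = 1 from the rest, must sum to zero.
n + 1 = 0, so n = -1.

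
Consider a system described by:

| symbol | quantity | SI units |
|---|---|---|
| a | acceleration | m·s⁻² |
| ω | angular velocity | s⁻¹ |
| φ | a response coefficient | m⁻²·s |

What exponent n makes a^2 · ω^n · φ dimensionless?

Balance the T exponent: (-1)·n from ω, plus 2·(-2) + (1) = -3 from the rest, must sum to zero.
−n − 3 = 0, so n = -3.

-3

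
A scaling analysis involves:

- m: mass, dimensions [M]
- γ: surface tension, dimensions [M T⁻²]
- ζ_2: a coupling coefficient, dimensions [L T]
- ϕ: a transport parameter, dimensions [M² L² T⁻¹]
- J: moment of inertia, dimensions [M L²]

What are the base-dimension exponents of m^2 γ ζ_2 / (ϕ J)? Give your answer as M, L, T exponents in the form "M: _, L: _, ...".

M: 0, L: -3, T: 0

Collect each base-dimension exponent across the product:
  M: 2·(1) + (1) + (0) − (2) − (1) = 0
  L: 2·(0) + (0) + (1) − (2) − (2) = -3
  T: 2·(0) + (-2) + (1) − (-1) − (0) = 0
So the dimensions are [L⁻³].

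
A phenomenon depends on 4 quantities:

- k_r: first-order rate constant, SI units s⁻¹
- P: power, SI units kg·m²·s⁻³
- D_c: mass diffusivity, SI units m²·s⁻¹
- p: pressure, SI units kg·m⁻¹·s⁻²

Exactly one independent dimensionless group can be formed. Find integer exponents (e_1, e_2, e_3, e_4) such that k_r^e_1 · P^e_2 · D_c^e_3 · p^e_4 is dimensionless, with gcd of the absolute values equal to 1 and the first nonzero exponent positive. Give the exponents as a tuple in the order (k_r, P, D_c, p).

M: e_1·(0) + e_2·(1) + e_3·(0) + e_4·(1) = 0
L: e_1·(0) + e_2·(2) + e_3·(2) + e_4·(-1) = 0
T: e_1·(-1) + e_2·(-3) + e_3·(-1) + e_4·(-2) = 0
Solving this homogeneous linear system for the smallest-integer solution (first nonzero entry positive) gives (1, 2, -3, -2).

(1, 2, -3, -2)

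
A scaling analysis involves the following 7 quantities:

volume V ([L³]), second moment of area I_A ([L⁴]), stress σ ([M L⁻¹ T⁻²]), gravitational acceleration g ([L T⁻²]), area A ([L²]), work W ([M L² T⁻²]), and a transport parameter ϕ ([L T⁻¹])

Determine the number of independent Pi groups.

4

There are 7 variables and 3 base dimensions (M, L, T).
The dimension matrix has rank 3.
Independent dimensionless groups: 7 − 3 = 4.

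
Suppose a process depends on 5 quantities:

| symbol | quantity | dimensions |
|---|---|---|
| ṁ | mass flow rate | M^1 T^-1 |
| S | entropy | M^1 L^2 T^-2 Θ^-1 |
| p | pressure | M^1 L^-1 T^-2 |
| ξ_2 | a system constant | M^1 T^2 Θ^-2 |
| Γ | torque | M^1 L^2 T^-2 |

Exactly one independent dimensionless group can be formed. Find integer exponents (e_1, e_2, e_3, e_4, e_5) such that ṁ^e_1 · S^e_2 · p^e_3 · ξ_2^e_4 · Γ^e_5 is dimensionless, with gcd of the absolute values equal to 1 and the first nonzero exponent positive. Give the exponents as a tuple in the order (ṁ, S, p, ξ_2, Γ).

(4, 2, -2, -1, -3)

M: e_1·(1) + e_2·(1) + e_3·(1) + e_4·(1) + e_5·(1) = 0
L: e_1·(0) + e_2·(2) + e_3·(-1) + e_4·(0) + e_5·(2) = 0
T: e_1·(-1) + e_2·(-2) + e_3·(-2) + e_4·(2) + e_5·(-2) = 0
Θ: e_1·(0) + e_2·(-1) + e_3·(0) + e_4·(-2) + e_5·(0) = 0
Solving this homogeneous linear system for the smallest-integer solution (first nonzero entry positive) gives (4, 2, -2, -1, -3).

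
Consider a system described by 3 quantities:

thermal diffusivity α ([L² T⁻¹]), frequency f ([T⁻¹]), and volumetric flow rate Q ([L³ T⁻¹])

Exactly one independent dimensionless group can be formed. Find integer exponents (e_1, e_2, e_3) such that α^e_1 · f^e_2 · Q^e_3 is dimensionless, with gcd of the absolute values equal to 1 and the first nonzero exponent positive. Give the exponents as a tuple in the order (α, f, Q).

L: e_1·(2) + e_2·(0) + e_3·(3) = 0
T: e_1·(-1) + e_2·(-1) + e_3·(-1) = 0
Solving this homogeneous linear system for the smallest-integer solution (first nonzero entry positive) gives (3, -1, -2).

(3, -1, -2)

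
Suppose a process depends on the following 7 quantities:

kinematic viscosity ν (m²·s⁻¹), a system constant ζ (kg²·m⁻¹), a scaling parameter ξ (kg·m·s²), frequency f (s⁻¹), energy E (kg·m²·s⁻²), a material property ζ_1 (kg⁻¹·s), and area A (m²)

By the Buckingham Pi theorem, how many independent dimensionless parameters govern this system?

There are 7 variables and 3 base dimensions (M, L, T).
The dimension matrix has rank 3.
Independent dimensionless groups: 7 − 3 = 4.

4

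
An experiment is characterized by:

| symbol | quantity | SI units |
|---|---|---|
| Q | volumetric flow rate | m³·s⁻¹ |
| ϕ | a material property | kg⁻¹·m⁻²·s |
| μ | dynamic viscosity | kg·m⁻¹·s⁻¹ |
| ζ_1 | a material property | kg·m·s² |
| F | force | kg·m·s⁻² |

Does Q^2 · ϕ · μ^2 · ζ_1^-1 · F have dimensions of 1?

no

Sum the exponent of each base dimension across the product:
  M: 2·[Q]_M + [ϕ]_M + 2·[μ]_M − [ζ_1]_M + [F]_M = 2·(0) + (-1) + 2·(1) − (1) + (1) = 1
  L: 2·[Q]_L + [ϕ]_L + 2·[μ]_L − [ζ_1]_L + [F]_L = 2·(3) + (-2) + 2·(-1) − (1) + (1) = 2
  T: 2·[Q]_T + [ϕ]_T + 2·[μ]_T − [ζ_1]_T + [F]_T = 2·(-1) + (1) + 2·(-1) − (2) + (-2) = -7
Net dimensions [M L² T⁻⁷] ≠ [1] — not dimensionless.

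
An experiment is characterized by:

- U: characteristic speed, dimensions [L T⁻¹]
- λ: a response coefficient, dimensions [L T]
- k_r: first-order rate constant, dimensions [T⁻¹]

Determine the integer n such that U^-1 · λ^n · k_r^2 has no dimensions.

Balance the L exponent: (1)·n from λ, plus −(1) + 2·(0) = -1 from the rest, must sum to zero.
n − 1 = 0, so n = 1.

1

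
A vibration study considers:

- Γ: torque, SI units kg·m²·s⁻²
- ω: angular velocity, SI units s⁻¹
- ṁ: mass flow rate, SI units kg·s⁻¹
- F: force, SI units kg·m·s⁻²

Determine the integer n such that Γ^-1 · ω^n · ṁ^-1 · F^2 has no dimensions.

-1

Balance the T exponent: (-1)·n from ω, plus −(-2) − (-1) + 2·(-2) = -1 from the rest, must sum to zero.
−n − 1 = 0, so n = -1.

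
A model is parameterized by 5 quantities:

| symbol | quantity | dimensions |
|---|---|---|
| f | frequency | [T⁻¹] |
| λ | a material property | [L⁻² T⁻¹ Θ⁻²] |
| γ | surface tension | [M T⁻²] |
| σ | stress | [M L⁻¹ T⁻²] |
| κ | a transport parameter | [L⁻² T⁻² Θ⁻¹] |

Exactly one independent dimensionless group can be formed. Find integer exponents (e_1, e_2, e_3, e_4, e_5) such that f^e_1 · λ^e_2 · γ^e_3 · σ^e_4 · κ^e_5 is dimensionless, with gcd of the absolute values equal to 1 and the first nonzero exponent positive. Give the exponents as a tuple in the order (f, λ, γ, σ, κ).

M: e_1·(0) + e_2·(0) + e_3·(1) + e_4·(1) + e_5·(0) = 0
L: e_1·(0) + e_2·(-2) + e_3·(0) + e_4·(-1) + e_5·(-2) = 0
T: e_1·(-1) + e_2·(-1) + e_3·(-2) + e_4·(-2) + e_5·(-2) = 0
Θ: e_1·(0) + e_2·(-2) + e_3·(0) + e_4·(0) + e_5·(-1) = 0
Solving this homogeneous linear system for the smallest-integer solution (first nonzero entry positive) gives (3, 1, -2, 2, -2).

(3, 1, -2, 2, -2)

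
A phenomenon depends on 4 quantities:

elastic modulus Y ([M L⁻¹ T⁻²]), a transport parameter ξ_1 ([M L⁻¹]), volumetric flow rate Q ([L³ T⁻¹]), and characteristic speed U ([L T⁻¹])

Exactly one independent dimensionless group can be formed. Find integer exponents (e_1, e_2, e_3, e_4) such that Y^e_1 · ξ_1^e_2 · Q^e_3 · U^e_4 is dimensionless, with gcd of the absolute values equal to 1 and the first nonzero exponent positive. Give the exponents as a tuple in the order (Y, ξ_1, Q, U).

(1, -1, 1, -3)

M: e_1·(1) + e_2·(1) + e_3·(0) + e_4·(0) = 0
L: e_1·(-1) + e_2·(-1) + e_3·(3) + e_4·(1) = 0
T: e_1·(-2) + e_2·(0) + e_3·(-1) + e_4·(-1) = 0
Solving this homogeneous linear system for the smallest-integer solution (first nonzero entry positive) gives (1, -1, 1, -3).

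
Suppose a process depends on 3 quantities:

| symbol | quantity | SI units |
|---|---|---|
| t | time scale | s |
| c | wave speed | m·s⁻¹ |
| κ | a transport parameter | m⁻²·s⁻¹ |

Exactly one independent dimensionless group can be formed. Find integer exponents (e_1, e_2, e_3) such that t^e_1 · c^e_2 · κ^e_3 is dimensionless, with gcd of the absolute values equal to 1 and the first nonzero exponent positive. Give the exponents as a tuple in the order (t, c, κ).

(3, 2, 1)

L: e_1·(0) + e_2·(1) + e_3·(-2) = 0
T: e_1·(1) + e_2·(-1) + e_3·(-1) = 0
Solving this homogeneous linear system for the smallest-integer solution (first nonzero entry positive) gives (3, 2, 1).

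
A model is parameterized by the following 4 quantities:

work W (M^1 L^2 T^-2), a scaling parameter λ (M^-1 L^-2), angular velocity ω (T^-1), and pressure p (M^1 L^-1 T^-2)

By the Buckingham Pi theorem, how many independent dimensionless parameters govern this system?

There are 4 variables and 3 base dimensions (M, L, T).
The dimension matrix has rank 3.
Independent dimensionless groups: 4 − 3 = 1.

1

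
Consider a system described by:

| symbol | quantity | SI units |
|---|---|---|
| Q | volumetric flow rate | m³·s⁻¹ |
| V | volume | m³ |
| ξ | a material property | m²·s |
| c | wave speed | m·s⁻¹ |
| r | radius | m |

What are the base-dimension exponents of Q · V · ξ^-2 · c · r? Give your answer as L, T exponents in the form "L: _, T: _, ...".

Collect each base-dimension exponent across the product:
  L: (3) + (3) − 2·(2) + (1) + (1) = 4
  T: (-1) + (0) − 2·(1) + (-1) + (0) = -4
So the dimensions are [L⁴ T⁻⁴].

L: 4, T: -4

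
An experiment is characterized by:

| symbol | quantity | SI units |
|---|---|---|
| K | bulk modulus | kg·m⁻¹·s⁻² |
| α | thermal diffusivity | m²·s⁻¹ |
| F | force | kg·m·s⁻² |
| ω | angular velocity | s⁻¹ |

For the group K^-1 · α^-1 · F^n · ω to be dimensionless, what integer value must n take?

1

Balance the M exponent: (1)·n from F, plus −(1) − (0) + (0) = -1 from the rest, must sum to zero.
n − 1 = 0, so n = 1.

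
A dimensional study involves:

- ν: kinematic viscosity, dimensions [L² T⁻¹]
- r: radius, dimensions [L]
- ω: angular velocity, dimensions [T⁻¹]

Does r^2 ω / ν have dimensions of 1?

yes

Sum the exponent of each base dimension across the product:
  M: −[ν]_M + 2·[r]_M + [ω]_M = −(0) + 2·(0) + (0) = 0
  L: −[ν]_L + 2·[r]_L + [ω]_L = −(2) + 2·(1) + (0) = 0
  T: −[ν]_T + 2·[r]_T + [ω]_T = −(-1) + 2·(0) + (-1) = 0
All base exponents vanish — dimensionless.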